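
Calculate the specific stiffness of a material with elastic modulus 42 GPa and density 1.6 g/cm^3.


Specific stiffness = E/rho = 42/1.6 = 26.3 GPa/(g/cm^3)

26.3 GPa/(g/cm^3)


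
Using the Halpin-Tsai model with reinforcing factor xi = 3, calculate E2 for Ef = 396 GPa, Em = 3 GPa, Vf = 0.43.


eta = (Ef/Em - 1)/(Ef/Em + xi) = (132.0 - 1)/(132.0 + 3) = 0.9704
E2 = Em*(1+xi*eta*Vf)/(1-eta*Vf) = 11.59 GPa

11.59 GPa


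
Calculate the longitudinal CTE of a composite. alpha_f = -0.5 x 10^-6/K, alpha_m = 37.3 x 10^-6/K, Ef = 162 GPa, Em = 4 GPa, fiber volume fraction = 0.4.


E1 = Ef*Vf + Em*(1-Vf) = 67.2
alpha_1 = (alpha_f*Ef*Vf + alpha_m*Em*(1-Vf))/E1 = 0.85 x 10^-6/K

0.85 x 10^-6/K


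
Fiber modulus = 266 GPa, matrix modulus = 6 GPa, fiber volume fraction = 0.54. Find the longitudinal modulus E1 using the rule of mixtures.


E1 = Ef*Vf + Em*(1-Vf) = 266*0.54 + 6*0.46 = 146.4 GPa

146.4 GPa


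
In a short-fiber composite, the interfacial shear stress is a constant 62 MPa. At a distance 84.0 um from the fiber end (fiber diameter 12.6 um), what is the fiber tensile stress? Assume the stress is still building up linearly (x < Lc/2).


Force balance: sigma_f * (pi*d^2/4) = tau * (pi*d) * x  ->  sigma_f = 4 * tau * x / d
sigma_f = 4 * 62 * 84.0 / 12.6 = 1653.3 MPa

1653.3 MPa


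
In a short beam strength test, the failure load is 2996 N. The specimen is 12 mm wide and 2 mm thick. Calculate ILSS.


ILSS = 3F/(4bh) = 3*2996/(4*12*2) = 93.63 MPa

93.63 MPa


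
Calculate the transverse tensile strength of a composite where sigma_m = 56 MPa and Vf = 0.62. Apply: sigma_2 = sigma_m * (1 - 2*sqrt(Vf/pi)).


factor = 1 - 2*sqrt(0.62/pi) = 0.1115
sigma_2 = 56 * 0.1115 = 6.24 MPa

6.24 MPa


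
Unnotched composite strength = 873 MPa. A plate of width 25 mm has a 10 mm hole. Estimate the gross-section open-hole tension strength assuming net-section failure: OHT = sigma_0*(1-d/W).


OHT = sigma_0*(1-d/W) = 873*(1-10/25) = 523.8 MPa

523.8 MPa


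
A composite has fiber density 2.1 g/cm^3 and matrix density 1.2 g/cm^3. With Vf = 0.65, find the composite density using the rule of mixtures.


rho_c = rho_f*Vf + rho_m*(1-Vf) = 2.1*0.65 + 1.2*0.35 = 1.785 g/cm^3

1.785 g/cm^3


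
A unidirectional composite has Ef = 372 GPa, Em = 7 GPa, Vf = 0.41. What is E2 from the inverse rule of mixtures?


1/E2 = Vf/Ef + (1-Vf)/Em = 0.41/372 + 0.59/7
E2 = 11.71 GPa

11.71 GPa


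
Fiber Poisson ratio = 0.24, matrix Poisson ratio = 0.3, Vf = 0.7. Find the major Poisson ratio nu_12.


nu_12 = nu_f*Vf + nu_m*(1-Vf) = 0.24*0.7 + 0.3*0.3 = 0.258

0.258


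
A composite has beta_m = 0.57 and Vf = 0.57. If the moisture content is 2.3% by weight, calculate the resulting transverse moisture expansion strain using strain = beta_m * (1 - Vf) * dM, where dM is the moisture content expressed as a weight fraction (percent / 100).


dM = 2.3/100 = 0.023
strain = beta_m * (1-Vf) * dM = 0.57 * 0.43 * 0.023 = 0.0056373

0.0056373


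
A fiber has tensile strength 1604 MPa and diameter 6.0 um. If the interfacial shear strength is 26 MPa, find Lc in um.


Lc = sigma_f * d / (2 * tau_i) = 1604 * 6.0 / (2 * 26) = 185.1 um

185.1 um


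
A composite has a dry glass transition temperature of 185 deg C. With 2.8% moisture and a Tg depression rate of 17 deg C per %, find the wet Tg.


Tg_wet = Tg_dry - k*moisture = 185 - 17*2.8 = 137.4 deg C

137.4 deg C


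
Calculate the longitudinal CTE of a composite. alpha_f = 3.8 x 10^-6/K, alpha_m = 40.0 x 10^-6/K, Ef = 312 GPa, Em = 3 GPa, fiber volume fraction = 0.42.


E1 = Ef*Vf + Em*(1-Vf) = 132.78
alpha_1 = (alpha_f*Ef*Vf + alpha_m*Em*(1-Vf))/E1 = 4.27 x 10^-6/K

4.27 x 10^-6/K


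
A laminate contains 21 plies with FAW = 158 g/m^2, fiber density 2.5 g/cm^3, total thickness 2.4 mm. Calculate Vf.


Vf = n * FAW / (rho_f * h * 1000) = 21 * 158 / (2.5 * 2.4 * 1000) = 0.553

0.553


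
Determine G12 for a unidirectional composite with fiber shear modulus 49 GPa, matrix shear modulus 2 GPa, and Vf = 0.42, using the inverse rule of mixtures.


1/G12 = Vf/Gf + (1-Vf)/Gm = 0.42/49 + 0.58/2
G12 = 3.35 GPa

3.35 GPa


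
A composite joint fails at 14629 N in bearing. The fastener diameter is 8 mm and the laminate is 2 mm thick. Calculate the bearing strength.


sigma_br = F/(d*h) = 14629/(8*2) = 914.3 MPa

914.3 MPa


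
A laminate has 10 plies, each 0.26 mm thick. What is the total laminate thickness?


h = n * t_ply = 10 * 0.26 = 2.6 mm

2.6 mm


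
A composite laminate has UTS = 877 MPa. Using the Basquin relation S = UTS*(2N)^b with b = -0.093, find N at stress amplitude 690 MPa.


N = 0.5 * (S/UTS)^(1/b) = 0.5 * (690/877)^(1/-0.093) = 6.5897 cycles

6.5897 cycles


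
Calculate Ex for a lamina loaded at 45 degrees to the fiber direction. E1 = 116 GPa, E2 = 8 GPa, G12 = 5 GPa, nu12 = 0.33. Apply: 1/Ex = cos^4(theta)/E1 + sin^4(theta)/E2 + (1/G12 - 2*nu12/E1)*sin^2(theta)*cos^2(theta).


cos^4(45) = 0.25, sin^4(45) = 0.25, sin^2(45)*cos^2(45) = 0.25
1/G12 - 2*nu12/E1 = 1/5 - 2*0.33/116 = 0.19431 GPa^-1
1/Ex = 0.25/116 + 0.25/8 + 0.19431*0.25 = 0.0819828 GPa^-1
Ex = 12.2 GPa

12.2 GPa


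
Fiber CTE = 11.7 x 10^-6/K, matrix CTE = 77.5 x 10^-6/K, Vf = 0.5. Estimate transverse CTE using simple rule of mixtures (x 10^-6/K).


alpha_2 = alpha_f*Vf + alpha_m*(1-Vf) = 11.7*0.5 + 77.5*0.5 = 44.6 x 10^-6/K

44.6 x 10^-6/K


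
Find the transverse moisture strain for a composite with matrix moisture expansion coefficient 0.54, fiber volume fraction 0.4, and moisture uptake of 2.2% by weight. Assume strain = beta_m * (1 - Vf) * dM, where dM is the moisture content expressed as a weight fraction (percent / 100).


dM = 2.2/100 = 0.022
strain = beta_m * (1-Vf) * dM = 0.54 * 0.6 * 0.022 = 0.007128

0.007128


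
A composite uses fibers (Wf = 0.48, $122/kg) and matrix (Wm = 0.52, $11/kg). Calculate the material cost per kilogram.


Cost = cost_f*Wf + cost_m*Wm = 122*0.48 + 11*0.52 = $64.28/kg

$64.28/kg


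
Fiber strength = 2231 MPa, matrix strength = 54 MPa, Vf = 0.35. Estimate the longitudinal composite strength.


sigma_1 = sigma_f*Vf + sigma_m*(1-Vf) = 2231*0.35 + 54*0.65 = 816.0 MPa

816.0 MPa


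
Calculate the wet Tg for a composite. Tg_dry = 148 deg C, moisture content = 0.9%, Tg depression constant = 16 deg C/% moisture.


Tg_wet = Tg_dry - k*moisture = 148 - 16*0.9 = 133.6 deg C

133.6 deg C


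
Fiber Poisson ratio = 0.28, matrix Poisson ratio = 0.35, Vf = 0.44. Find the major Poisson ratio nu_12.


nu_12 = nu_f*Vf + nu_m*(1-Vf) = 0.28*0.44 + 0.35*0.56 = 0.3192

0.3192


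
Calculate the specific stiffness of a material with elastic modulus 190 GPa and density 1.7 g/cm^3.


Specific stiffness = E/rho = 190/1.7 = 111.8 GPa/(g/cm^3)

111.8 GPa/(g/cm^3)


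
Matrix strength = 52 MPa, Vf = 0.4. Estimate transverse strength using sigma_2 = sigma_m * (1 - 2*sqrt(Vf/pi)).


factor = 1 - 2*sqrt(0.4/pi) = 0.2864
sigma_2 = 52 * 0.2864 = 14.89 MPa

14.89 MPa


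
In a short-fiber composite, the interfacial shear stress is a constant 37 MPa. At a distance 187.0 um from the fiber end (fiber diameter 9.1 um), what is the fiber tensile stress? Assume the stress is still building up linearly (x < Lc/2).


Force balance: sigma_f * (pi*d^2/4) = tau * (pi*d) * x  ->  sigma_f = 4 * tau * x / d
sigma_f = 4 * 37 * 187.0 / 9.1 = 3041.3 MPa

3041.3 MPa


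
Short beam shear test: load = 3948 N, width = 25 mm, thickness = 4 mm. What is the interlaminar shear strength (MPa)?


ILSS = 3F/(4bh) = 3*3948/(4*25*4) = 29.61 MPa

29.61 MPa


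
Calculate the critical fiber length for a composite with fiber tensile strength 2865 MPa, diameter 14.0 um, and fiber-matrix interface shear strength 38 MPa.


Lc = sigma_f * d / (2 * tau_i) = 2865 * 14.0 / (2 * 38) = 527.8 um

527.8 um


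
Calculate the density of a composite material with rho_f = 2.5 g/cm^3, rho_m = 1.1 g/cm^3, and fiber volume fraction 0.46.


rho_c = rho_f*Vf + rho_m*(1-Vf) = 2.5*0.46 + 1.1*0.54 = 1.744 g/cm^3

1.744 g/cm^3


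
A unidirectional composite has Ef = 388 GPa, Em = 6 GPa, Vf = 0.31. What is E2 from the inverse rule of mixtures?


1/E2 = Vf/Ef + (1-Vf)/Em = 0.31/388 + 0.69/6
E2 = 8.64 GPa

8.64 GPa


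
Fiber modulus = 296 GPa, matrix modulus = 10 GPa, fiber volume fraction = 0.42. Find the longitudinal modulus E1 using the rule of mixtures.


E1 = Ef*Vf + Em*(1-Vf) = 296*0.42 + 10*0.58 = 130.12 GPa

130.12 GPa


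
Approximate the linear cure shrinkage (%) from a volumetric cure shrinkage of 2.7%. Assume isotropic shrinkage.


Linear shrinkage ≈ vol_shrink/3 = 2.7/3 = 0.9%

0.9%


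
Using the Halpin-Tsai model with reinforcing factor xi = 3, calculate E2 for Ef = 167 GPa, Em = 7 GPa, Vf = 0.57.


eta = (Ef/Em - 1)/(Ef/Em + xi) = (23.8571 - 1)/(23.8571 + 3) = 0.8511
E2 = Em*(1+xi*eta*Vf)/(1-eta*Vf) = 33.38 GPa

33.38 GPa


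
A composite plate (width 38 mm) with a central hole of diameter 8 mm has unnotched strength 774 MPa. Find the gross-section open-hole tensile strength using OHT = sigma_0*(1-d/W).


OHT = sigma_0*(1-d/W) = 774*(1-8/38) = 611.1 MPa

611.1 MPa


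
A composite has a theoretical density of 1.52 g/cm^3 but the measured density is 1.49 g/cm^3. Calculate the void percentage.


Void% = (rho_theo - rho_actual)/rho_theo * 100 = (1.52 - 1.49)/1.52 * 100 = 1.97%

1.97%


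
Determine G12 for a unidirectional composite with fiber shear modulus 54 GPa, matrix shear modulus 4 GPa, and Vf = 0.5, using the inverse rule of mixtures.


1/G12 = Vf/Gf + (1-Vf)/Gm = 0.5/54 + 0.5/4
G12 = 7.45 GPa

7.45 GPa


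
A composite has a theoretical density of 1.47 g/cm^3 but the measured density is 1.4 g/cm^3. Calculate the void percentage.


Void% = (rho_theo - rho_actual)/rho_theo * 100 = (1.47 - 1.4)/1.47 * 100 = 4.76%

4.76%


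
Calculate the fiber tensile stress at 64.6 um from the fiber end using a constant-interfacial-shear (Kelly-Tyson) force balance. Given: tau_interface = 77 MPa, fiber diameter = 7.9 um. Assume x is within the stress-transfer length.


Force balance: sigma_f * (pi*d^2/4) = tau * (pi*d) * x  ->  sigma_f = 4 * tau * x / d
sigma_f = 4 * 77 * 64.6 / 7.9 = 2518.6 MPa

2518.6 MPa


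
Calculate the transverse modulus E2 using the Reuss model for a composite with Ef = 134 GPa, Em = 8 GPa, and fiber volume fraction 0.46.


1/E2 = Vf/Ef + (1-Vf)/Em = 0.46/134 + 0.54/8
E2 = 14.1 GPa

14.1 GPa


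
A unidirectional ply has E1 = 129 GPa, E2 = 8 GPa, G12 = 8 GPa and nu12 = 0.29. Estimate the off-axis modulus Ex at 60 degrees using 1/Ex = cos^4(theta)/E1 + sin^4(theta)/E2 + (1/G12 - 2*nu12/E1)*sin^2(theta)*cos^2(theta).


cos^4(60) = 0.0625, sin^4(60) = 0.5625, sin^2(60)*cos^2(60) = 0.1875
1/G12 - 2*nu12/E1 = 1/8 - 2*0.29/129 = 0.120504 GPa^-1
1/Ex = 0.0625/129 + 0.5625/8 + 0.120504*0.1875 = 0.0933915 GPa^-1
Ex = 10.71 GPa

10.71 GPa


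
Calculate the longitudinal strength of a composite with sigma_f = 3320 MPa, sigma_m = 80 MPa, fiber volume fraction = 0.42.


sigma_1 = sigma_f*Vf + sigma_m*(1-Vf) = 3320*0.42 + 80*0.58 = 1440.8 MPa

1440.8 MPa


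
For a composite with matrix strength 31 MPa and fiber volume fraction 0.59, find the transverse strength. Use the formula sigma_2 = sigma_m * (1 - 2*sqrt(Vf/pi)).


factor = 1 - 2*sqrt(0.59/pi) = 0.1333
sigma_2 = 31 * 0.1333 = 4.13 MPa

4.13 MPa


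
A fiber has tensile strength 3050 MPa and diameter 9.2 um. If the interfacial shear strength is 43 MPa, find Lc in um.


Lc = sigma_f * d / (2 * tau_i) = 3050 * 9.2 / (2 * 43) = 326.3 um

326.3 um


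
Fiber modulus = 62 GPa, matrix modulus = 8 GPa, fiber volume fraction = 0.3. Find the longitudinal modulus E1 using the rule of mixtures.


E1 = Ef*Vf + Em*(1-Vf) = 62*0.3 + 8*0.7 = 24.2 GPa

24.2 GPa


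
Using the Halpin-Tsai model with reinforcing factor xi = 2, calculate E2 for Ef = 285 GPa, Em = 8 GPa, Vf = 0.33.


eta = (Ef/Em - 1)/(Ef/Em + xi) = (35.625 - 1)/(35.625 + 2) = 0.9203
E2 = Em*(1+xi*eta*Vf)/(1-eta*Vf) = 18.47 GPa

18.47 GPa


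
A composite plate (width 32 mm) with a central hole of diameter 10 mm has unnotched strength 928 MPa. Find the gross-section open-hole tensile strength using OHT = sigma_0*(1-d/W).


OHT = sigma_0*(1-d/W) = 928*(1-10/32) = 638.0 MPa

638.0 MPa


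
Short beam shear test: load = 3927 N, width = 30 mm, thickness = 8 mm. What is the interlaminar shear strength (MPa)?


ILSS = 3F/(4bh) = 3*3927/(4*30*8) = 12.27 MPa

12.27 MPa


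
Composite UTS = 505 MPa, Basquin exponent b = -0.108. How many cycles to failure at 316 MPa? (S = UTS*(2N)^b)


N = 0.5 * (S/UTS)^(1/b) = 0.5 * (316/505)^(1/-0.108) = 38.3880 cycles

38.3880 cycles


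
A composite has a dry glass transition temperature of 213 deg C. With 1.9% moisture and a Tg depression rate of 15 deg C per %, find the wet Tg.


Tg_wet = Tg_dry - k*moisture = 213 - 15*1.9 = 184.5 deg C

184.5 deg C


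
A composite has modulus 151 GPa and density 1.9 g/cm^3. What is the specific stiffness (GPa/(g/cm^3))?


Specific stiffness = E/rho = 151/1.9 = 79.5 GPa/(g/cm^3)

79.5 GPa/(g/cm^3)


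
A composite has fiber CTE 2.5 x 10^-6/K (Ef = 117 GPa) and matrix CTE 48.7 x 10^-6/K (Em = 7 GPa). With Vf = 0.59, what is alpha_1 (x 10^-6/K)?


E1 = Ef*Vf + Em*(1-Vf) = 71.9
alpha_1 = (alpha_f*Ef*Vf + alpha_m*Em*(1-Vf))/E1 = 4.34 x 10^-6/K

4.34 x 10^-6/K


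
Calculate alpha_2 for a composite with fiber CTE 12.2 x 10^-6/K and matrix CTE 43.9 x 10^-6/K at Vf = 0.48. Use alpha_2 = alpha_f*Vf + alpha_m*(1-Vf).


alpha_2 = alpha_f*Vf + alpha_m*(1-Vf) = 12.2*0.48 + 43.9*0.52 = 28.7 x 10^-6/K

28.7 x 10^-6/K


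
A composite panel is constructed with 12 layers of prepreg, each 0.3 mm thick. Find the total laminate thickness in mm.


h = n * t_ply = 12 * 0.3 = 3.6 mm

3.6 mm


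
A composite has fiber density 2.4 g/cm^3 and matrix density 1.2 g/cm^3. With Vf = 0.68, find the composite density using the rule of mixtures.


rho_c = rho_f*Vf + rho_m*(1-Vf) = 2.4*0.68 + 1.2*0.32 = 2.016 g/cm^3

2.016 g/cm^3


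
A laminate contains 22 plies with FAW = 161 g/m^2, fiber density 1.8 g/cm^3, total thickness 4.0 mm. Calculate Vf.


Vf = n * FAW / (rho_f * h * 1000) = 22 * 161 / (1.8 * 4.0 * 1000) = 0.4919

0.4919


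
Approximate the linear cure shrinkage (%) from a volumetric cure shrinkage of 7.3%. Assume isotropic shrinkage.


Linear shrinkage ≈ vol_shrink/3 = 7.3/3 = 2.433%

2.433%


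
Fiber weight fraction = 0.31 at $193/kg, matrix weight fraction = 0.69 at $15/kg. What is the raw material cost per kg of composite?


Cost = cost_f*Wf + cost_m*Wm = 193*0.31 + 15*0.69 = $70.18/kg

$70.18/kg


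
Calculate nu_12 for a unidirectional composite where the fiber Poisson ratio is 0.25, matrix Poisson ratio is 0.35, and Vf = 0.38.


nu_12 = nu_f*Vf + nu_m*(1-Vf) = 0.25*0.38 + 0.35*0.62 = 0.312

0.312


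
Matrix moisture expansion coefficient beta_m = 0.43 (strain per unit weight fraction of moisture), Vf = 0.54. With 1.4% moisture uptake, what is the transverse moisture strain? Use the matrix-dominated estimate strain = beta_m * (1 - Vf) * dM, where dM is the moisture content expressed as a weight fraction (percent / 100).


dM = 1.4/100 = 0.014
strain = beta_m * (1-Vf) * dM = 0.43 * 0.46 * 0.014 = 0.0027692

0.0027692


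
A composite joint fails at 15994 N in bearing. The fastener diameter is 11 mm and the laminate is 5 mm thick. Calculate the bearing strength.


sigma_br = F/(d*h) = 15994/(11*5) = 290.8 MPa

290.8 MPa


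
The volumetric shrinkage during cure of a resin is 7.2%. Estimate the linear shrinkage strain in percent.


Linear shrinkage ≈ vol_shrink/3 = 7.2/3 = 2.4%

2.4%


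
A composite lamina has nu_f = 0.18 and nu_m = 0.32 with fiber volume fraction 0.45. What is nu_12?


nu_12 = nu_f*Vf + nu_m*(1-Vf) = 0.18*0.45 + 0.32*0.55 = 0.257

0.257


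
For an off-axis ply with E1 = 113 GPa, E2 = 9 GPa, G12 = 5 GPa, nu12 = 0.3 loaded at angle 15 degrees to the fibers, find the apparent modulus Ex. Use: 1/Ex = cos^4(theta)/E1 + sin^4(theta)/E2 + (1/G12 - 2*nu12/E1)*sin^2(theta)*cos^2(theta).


cos^4(15) = 0.870513, sin^4(15) = 0.004487, sin^2(15)*cos^2(15) = 0.0625
1/G12 - 2*nu12/E1 = 1/5 - 2*0.3/113 = 0.19469 GPa^-1
1/Ex = 0.870513/113 + 0.004487/9 + 0.19469*0.0625 = 0.0203704 GPa^-1
Ex = 49.09 GPa

49.09 GPa


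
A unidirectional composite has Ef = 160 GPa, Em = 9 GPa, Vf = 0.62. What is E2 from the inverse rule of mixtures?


1/E2 = Vf/Ef + (1-Vf)/Em = 0.62/160 + 0.38/9
E2 = 21.69 GPa

21.69 GPa


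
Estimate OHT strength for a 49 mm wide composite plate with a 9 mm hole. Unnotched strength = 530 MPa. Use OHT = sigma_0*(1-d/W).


OHT = sigma_0*(1-d/W) = 530*(1-9/49) = 432.7 MPa

432.7 MPa


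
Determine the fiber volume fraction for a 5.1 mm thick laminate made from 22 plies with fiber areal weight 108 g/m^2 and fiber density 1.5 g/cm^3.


Vf = n * FAW / (rho_f * h * 1000) = 22 * 108 / (1.5 * 5.1 * 1000) = 0.3106

0.3106


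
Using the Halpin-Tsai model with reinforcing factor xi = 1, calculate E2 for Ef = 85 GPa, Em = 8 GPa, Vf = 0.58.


eta = (Ef/Em - 1)/(Ef/Em + xi) = (10.625 - 1)/(10.625 + 1) = 0.828
E2 = Em*(1+xi*eta*Vf)/(1-eta*Vf) = 22.78 GPa

22.78 GPa


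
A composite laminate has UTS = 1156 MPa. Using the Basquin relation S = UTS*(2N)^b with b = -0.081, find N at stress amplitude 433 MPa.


N = 0.5 * (S/UTS)^(1/b) = 0.5 * (433/1156)^(1/-0.081) = 92051.5200 cycles

92051.5200 cycles


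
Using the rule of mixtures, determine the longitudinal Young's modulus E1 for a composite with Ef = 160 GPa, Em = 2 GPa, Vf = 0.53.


E1 = Ef*Vf + Em*(1-Vf) = 160*0.53 + 2*0.47 = 85.74 GPa

85.74 GPa


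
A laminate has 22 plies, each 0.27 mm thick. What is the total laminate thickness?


h = n * t_ply = 22 * 0.27 = 5.94 mm

5.94 mm


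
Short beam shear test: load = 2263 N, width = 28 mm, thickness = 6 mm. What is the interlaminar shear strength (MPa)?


ILSS = 3F/(4bh) = 3*2263/(4*28*6) = 10.1 MPa

10.1 MPa


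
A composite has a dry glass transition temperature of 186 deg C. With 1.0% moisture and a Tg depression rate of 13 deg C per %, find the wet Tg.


Tg_wet = Tg_dry - k*moisture = 186 - 13*1.0 = 173.0 deg C

173.0 deg C


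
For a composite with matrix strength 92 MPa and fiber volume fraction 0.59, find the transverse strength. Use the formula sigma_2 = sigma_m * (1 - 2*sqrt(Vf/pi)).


factor = 1 - 2*sqrt(0.59/pi) = 0.1333
sigma_2 = 92 * 0.1333 = 12.26 MPa

12.26 MPa


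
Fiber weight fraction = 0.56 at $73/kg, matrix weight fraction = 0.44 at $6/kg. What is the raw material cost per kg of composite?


Cost = cost_f*Wf + cost_m*Wm = 73*0.56 + 6*0.44 = $43.52/kg

$43.52/kg


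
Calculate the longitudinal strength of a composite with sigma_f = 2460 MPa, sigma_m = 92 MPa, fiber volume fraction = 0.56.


sigma_1 = sigma_f*Vf + sigma_m*(1-Vf) = 2460*0.56 + 92*0.44 = 1418.1 MPa

1418.1 MPa


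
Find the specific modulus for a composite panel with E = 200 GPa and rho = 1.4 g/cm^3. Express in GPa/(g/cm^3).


Specific stiffness = E/rho = 200/1.4 = 142.9 GPa/(g/cm^3)

142.9 GPa/(g/cm^3)


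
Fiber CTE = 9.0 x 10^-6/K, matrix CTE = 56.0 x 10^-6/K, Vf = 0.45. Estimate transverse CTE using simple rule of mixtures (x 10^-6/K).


alpha_2 = alpha_f*Vf + alpha_m*(1-Vf) = 9.0*0.45 + 56.0*0.55 = 34.9 x 10^-6/K

34.9 x 10^-6/K


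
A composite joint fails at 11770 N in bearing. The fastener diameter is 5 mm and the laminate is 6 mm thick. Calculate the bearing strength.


sigma_br = F/(d*h) = 11770/(5*6) = 392.3 MPa

392.3 MPa


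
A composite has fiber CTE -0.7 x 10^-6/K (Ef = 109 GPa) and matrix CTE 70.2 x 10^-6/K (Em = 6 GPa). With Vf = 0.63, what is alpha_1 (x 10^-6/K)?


E1 = Ef*Vf + Em*(1-Vf) = 70.89
alpha_1 = (alpha_f*Ef*Vf + alpha_m*Em*(1-Vf))/E1 = 1.52 x 10^-6/K

1.52 x 10^-6/K


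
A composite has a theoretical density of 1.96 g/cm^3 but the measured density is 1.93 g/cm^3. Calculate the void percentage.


Void% = (rho_theo - rho_actual)/rho_theo * 100 = (1.96 - 1.93)/1.96 * 100 = 1.53%

1.53%


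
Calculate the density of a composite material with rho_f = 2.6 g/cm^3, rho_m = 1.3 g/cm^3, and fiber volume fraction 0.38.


rho_c = rho_f*Vf + rho_m*(1-Vf) = 2.6*0.38 + 1.3*0.62 = 1.794 g/cm^3

1.794 g/cm^3


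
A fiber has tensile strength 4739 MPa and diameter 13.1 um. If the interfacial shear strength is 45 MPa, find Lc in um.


Lc = sigma_f * d / (2 * tau_i) = 4739 * 13.1 / (2 * 45) = 689.8 um

689.8 um


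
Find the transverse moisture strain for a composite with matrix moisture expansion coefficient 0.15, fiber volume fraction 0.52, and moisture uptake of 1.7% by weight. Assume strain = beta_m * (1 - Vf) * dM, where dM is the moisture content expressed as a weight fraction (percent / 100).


dM = 1.7/100 = 0.017
strain = beta_m * (1-Vf) * dM = 0.15 * 0.48 * 0.017 = 0.001224

0.001224


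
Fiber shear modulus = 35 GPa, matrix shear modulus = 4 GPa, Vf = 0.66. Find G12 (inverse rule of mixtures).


1/G12 = Vf/Gf + (1-Vf)/Gm = 0.66/35 + 0.34/4
G12 = 9.63 GPa

9.63 GPa


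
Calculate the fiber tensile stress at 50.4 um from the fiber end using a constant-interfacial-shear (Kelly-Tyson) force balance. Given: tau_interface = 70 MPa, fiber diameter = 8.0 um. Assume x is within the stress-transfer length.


Force balance: sigma_f * (pi*d^2/4) = tau * (pi*d) * x  ->  sigma_f = 4 * tau * x / d
sigma_f = 4 * 70 * 50.4 / 8.0 = 1764.0 MPa

1764.0 MPa


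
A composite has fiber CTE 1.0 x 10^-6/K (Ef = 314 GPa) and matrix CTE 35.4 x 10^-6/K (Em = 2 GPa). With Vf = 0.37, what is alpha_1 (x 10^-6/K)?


E1 = Ef*Vf + Em*(1-Vf) = 117.44
alpha_1 = (alpha_f*Ef*Vf + alpha_m*Em*(1-Vf))/E1 = 1.37 x 10^-6/K

1.37 x 10^-6/K


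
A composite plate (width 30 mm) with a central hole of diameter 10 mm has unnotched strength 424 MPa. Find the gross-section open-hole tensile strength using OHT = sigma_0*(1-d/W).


OHT = sigma_0*(1-d/W) = 424*(1-10/30) = 282.7 MPa

282.7 MPa


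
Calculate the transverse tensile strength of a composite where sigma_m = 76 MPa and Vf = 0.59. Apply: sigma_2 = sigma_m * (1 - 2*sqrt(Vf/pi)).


factor = 1 - 2*sqrt(0.59/pi) = 0.1333
sigma_2 = 76 * 0.1333 = 10.13 MPa

10.13 MPa


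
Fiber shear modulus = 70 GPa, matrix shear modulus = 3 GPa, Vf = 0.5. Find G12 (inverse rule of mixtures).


1/G12 = Vf/Gf + (1-Vf)/Gm = 0.5/70 + 0.5/3
G12 = 5.75 GPa

5.75 GPa


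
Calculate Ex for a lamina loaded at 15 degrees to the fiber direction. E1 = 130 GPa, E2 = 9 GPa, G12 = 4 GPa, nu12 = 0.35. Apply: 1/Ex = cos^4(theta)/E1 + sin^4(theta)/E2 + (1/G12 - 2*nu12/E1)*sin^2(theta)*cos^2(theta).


cos^4(15) = 0.870513, sin^4(15) = 0.004487, sin^2(15)*cos^2(15) = 0.0625
1/G12 - 2*nu12/E1 = 1/4 - 2*0.35/130 = 0.244615 GPa^-1
1/Ex = 0.870513/130 + 0.004487/9 + 0.244615*0.0625 = 0.0224833 GPa^-1
Ex = 44.48 GPa

44.48 GPa


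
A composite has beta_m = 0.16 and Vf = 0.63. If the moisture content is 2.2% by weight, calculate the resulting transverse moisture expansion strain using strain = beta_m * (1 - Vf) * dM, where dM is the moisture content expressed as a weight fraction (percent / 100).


dM = 2.2/100 = 0.022
strain = beta_m * (1-Vf) * dM = 0.16 * 0.37 * 0.022 = 0.0013024

0.0013024


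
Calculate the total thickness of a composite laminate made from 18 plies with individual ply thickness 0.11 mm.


h = n * t_ply = 18 * 0.11 = 1.98 mm

1.98 mm


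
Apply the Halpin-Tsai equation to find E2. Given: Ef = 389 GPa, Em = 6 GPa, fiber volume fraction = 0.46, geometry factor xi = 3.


eta = (Ef/Em - 1)/(Ef/Em + xi) = (64.8333 - 1)/(64.8333 + 3) = 0.941
E2 = Em*(1+xi*eta*Vf)/(1-eta*Vf) = 24.32 GPa

24.32 GPa


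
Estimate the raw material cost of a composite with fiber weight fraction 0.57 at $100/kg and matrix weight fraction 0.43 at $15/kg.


Cost = cost_f*Wf + cost_m*Wm = 100*0.57 + 15*0.43 = $63.45/kg

$63.45/kg


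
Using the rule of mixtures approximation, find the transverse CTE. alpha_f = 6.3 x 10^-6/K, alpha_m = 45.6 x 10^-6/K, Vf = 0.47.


alpha_2 = alpha_f*Vf + alpha_m*(1-Vf) = 6.3*0.47 + 45.6*0.53 = 27.1 x 10^-6/K

27.1 x 10^-6/K


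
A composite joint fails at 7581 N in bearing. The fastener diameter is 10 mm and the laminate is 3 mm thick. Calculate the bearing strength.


sigma_br = F/(d*h) = 7581/(10*3) = 252.7 MPa

252.7 MPa


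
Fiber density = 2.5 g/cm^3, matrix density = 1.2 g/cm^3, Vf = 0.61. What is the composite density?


rho_c = rho_f*Vf + rho_m*(1-Vf) = 2.5*0.61 + 1.2*0.39 = 1.993 g/cm^3

1.993 g/cm^3


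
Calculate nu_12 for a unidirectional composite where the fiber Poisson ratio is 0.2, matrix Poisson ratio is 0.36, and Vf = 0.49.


nu_12 = nu_f*Vf + nu_m*(1-Vf) = 0.2*0.49 + 0.36*0.51 = 0.2816

0.2816


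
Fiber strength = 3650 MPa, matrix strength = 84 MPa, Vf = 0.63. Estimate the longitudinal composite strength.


sigma_1 = sigma_f*Vf + sigma_m*(1-Vf) = 3650*0.63 + 84*0.37 = 2330.6 MPa

2330.6 MPa


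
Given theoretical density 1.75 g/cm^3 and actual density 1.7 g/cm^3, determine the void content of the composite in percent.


Void% = (rho_theo - rho_actual)/rho_theo * 100 = (1.75 - 1.7)/1.75 * 100 = 2.86%

2.86%


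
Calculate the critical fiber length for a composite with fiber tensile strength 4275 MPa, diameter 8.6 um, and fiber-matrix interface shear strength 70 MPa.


Lc = sigma_f * d / (2 * tau_i) = 4275 * 8.6 / (2 * 70) = 262.6 um

262.6 um


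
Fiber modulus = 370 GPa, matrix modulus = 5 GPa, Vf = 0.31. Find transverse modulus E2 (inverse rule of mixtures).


1/E2 = Vf/Ef + (1-Vf)/Em = 0.31/370 + 0.69/5
E2 = 7.2 GPa

7.2 GPa


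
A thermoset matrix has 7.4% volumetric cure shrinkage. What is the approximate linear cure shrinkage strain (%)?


Linear shrinkage ≈ vol_shrink/3 = 7.4/3 = 2.467%

2.467%


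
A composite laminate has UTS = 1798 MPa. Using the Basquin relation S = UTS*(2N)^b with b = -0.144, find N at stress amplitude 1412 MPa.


N = 0.5 * (S/UTS)^(1/b) = 0.5 * (1412/1798)^(1/-0.144) = 2.6781 cycles

2.6781 cycles


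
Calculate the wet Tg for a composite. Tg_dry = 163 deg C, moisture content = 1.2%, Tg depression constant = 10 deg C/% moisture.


Tg_wet = Tg_dry - k*moisture = 163 - 10*1.2 = 151.0 deg C

151.0 deg C


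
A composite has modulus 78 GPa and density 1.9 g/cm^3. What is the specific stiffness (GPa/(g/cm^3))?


Specific stiffness = E/rho = 78/1.9 = 41.1 GPa/(g/cm^3)

41.1 GPa/(g/cm^3)


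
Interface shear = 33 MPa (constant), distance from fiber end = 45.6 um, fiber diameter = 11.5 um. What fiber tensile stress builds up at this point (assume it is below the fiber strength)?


Force balance: sigma_f * (pi*d^2/4) = tau * (pi*d) * x  ->  sigma_f = 4 * tau * x / d
sigma_f = 4 * 33 * 45.6 / 11.5 = 523.4 MPa

523.4 MPa


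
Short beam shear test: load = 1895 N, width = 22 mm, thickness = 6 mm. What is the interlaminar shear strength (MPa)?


ILSS = 3F/(4bh) = 3*1895/(4*22*6) = 10.77 MPa

10.77 MPa


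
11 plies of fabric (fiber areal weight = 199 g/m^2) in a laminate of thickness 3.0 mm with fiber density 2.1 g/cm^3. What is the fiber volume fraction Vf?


Vf = n * FAW / (rho_f * h * 1000) = 11 * 199 / (2.1 * 3.0 * 1000) = 0.3475

0.3475


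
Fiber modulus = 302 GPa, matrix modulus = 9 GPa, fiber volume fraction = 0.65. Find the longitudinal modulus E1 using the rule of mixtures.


E1 = Ef*Vf + Em*(1-Vf) = 302*0.65 + 9*0.35 = 199.45 GPa

199.45 GPa


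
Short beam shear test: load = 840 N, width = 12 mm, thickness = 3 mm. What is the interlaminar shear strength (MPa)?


ILSS = 3F/(4bh) = 3*840/(4*12*3) = 17.5 MPa

17.5 MPa


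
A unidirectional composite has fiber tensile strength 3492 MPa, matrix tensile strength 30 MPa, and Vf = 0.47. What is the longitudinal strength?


sigma_1 = sigma_f*Vf + sigma_m*(1-Vf) = 3492*0.47 + 30*0.53 = 1657.1 MPa

1657.1 MPa


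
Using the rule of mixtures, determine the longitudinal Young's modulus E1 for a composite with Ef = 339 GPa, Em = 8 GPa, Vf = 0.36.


E1 = Ef*Vf + Em*(1-Vf) = 339*0.36 + 8*0.64 = 127.16 GPa

127.16 GPa


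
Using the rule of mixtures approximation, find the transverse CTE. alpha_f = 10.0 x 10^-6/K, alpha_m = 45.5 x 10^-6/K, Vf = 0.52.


alpha_2 = alpha_f*Vf + alpha_m*(1-Vf) = 10.0*0.52 + 45.5*0.48 = 27.0 x 10^-6/K

27.0 x 10^-6/K


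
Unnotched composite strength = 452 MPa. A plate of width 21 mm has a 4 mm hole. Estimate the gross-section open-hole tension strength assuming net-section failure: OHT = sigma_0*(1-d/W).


OHT = sigma_0*(1-d/W) = 452*(1-4/21) = 365.9 MPa

365.9 MPa


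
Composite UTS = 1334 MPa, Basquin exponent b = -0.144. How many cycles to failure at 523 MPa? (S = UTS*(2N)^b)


N = 0.5 * (S/UTS)^(1/b) = 0.5 * (523/1334)^(1/-0.144) = 333.3935 cycles

333.3935 cycles


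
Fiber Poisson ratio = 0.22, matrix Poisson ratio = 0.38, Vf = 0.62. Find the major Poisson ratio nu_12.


nu_12 = nu_f*Vf + nu_m*(1-Vf) = 0.22*0.62 + 0.38*0.38 = 0.2808

0.2808


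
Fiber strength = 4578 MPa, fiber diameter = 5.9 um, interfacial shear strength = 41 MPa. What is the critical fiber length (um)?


Lc = sigma_f * d / (2 * tau_i) = 4578 * 5.9 / (2 * 41) = 329.4 um

329.4 um


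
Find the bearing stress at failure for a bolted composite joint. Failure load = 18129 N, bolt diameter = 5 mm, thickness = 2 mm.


sigma_br = F/(d*h) = 18129/(5*2) = 1812.9 MPa

1812.9 MPa


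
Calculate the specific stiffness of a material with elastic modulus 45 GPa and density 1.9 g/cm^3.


Specific stiffness = E/rho = 45/1.9 = 23.7 GPa/(g/cm^3)

23.7 GPa/(g/cm^3)


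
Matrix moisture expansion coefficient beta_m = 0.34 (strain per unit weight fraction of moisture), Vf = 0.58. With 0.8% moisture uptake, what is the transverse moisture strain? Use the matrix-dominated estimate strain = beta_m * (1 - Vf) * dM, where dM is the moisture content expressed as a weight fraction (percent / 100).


dM = 0.8/100 = 0.008
strain = beta_m * (1-Vf) * dM = 0.34 * 0.42 * 0.008 = 0.0011424

0.0011424


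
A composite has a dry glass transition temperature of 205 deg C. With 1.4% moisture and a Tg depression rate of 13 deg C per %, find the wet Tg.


Tg_wet = Tg_dry - k*moisture = 205 - 13*1.4 = 186.8 deg C

186.8 deg C


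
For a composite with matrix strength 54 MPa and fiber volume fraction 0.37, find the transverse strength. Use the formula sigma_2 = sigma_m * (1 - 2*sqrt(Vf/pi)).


factor = 1 - 2*sqrt(0.37/pi) = 0.3136
sigma_2 = 54 * 0.3136 = 16.94 MPa

16.94 MPa


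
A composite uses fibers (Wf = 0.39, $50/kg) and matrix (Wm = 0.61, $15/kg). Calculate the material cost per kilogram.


Cost = cost_f*Wf + cost_m*Wm = 50*0.39 + 15*0.61 = $28.65/kg

$28.65/kg


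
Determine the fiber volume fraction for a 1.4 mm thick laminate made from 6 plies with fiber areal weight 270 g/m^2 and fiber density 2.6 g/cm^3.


Vf = n * FAW / (rho_f * h * 1000) = 6 * 270 / (2.6 * 1.4 * 1000) = 0.4451

0.4451


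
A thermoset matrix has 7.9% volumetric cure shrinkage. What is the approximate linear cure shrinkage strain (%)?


Linear shrinkage ≈ vol_shrink/3 = 7.9/3 = 2.633%

2.633%


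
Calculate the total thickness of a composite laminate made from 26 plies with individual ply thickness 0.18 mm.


h = n * t_ply = 26 * 0.18 = 4.68 mm

4.68 mm


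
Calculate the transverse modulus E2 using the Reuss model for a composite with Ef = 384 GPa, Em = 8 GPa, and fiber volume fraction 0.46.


1/E2 = Vf/Ef + (1-Vf)/Em = 0.46/384 + 0.54/8
E2 = 14.56 GPa

14.56 GPa


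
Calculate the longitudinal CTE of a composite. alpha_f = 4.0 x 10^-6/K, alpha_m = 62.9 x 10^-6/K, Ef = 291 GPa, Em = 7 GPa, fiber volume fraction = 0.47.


E1 = Ef*Vf + Em*(1-Vf) = 140.48
alpha_1 = (alpha_f*Ef*Vf + alpha_m*Em*(1-Vf))/E1 = 5.56 x 10^-6/K

5.56 x 10^-6/K


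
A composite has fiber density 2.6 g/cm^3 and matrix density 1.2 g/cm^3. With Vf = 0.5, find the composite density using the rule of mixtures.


rho_c = rho_f*Vf + rho_m*(1-Vf) = 2.6*0.5 + 1.2*0.5 = 1.9 g/cm^3

1.9 g/cm^3


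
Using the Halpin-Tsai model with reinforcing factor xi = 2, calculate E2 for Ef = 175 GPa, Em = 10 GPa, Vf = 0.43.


eta = (Ef/Em - 1)/(Ef/Em + xi) = (17.5 - 1)/(17.5 + 2) = 0.8462
E2 = Em*(1+xi*eta*Vf)/(1-eta*Vf) = 27.16 GPa

27.16 GPa


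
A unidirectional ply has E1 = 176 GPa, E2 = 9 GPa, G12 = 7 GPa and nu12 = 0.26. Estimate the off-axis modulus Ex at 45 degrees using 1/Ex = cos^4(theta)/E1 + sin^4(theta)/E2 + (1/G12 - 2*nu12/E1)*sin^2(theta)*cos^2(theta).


cos^4(45) = 0.25, sin^4(45) = 0.25, sin^2(45)*cos^2(45) = 0.25
1/G12 - 2*nu12/E1 = 1/7 - 2*0.26/176 = 0.139903 GPa^-1
1/Ex = 0.25/176 + 0.25/9 + 0.139903*0.25 = 0.0641739 GPa^-1
Ex = 15.58 GPa

15.58 GPa


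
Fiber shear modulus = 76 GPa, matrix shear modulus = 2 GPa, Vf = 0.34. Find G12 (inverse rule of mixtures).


1/G12 = Vf/Gf + (1-Vf)/Gm = 0.34/76 + 0.66/2
G12 = 2.99 GPa

2.99 GPa


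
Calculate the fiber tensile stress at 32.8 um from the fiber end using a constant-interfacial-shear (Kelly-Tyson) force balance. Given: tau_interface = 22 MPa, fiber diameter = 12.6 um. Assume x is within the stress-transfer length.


Force balance: sigma_f * (pi*d^2/4) = tau * (pi*d) * x  ->  sigma_f = 4 * tau * x / d
sigma_f = 4 * 22 * 32.8 / 12.6 = 229.1 MPa

229.1 MPa


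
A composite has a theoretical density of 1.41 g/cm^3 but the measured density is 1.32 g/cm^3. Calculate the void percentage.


Void% = (rho_theo - rho_actual)/rho_theo * 100 = (1.41 - 1.32)/1.41 * 100 = 6.38%

6.38%


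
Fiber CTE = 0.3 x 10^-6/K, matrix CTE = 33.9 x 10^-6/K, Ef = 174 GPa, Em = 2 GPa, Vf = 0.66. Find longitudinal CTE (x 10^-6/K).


E1 = Ef*Vf + Em*(1-Vf) = 115.52
alpha_1 = (alpha_f*Ef*Vf + alpha_m*Em*(1-Vf))/E1 = 0.5 x 10^-6/K

0.5 x 10^-6/K


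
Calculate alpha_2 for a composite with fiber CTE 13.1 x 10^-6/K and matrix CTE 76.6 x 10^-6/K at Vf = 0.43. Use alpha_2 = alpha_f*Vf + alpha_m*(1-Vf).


alpha_2 = alpha_f*Vf + alpha_m*(1-Vf) = 13.1*0.43 + 76.6*0.57 = 49.3 x 10^-6/K

49.3 x 10^-6/K


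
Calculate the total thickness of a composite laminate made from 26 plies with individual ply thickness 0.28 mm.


h = n * t_ply = 26 * 0.28 = 7.28 mm

7.28 mm


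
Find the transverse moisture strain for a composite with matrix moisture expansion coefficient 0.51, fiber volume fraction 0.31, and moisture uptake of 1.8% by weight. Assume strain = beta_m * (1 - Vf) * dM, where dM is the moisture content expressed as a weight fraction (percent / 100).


dM = 1.8/100 = 0.018
strain = beta_m * (1-Vf) * dM = 0.51 * 0.69 * 0.018 = 0.0063342

0.0063342


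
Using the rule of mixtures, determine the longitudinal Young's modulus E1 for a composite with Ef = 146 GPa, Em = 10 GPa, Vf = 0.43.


E1 = Ef*Vf + Em*(1-Vf) = 146*0.43 + 10*0.57 = 68.48 GPa

68.48 GPa


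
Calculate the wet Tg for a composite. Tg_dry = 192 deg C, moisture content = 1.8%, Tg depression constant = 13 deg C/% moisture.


Tg_wet = Tg_dry - k*moisture = 192 - 13*1.8 = 168.6 deg C

168.6 deg C


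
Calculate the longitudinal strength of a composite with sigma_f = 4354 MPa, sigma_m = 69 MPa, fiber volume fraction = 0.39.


sigma_1 = sigma_f*Vf + sigma_m*(1-Vf) = 4354*0.39 + 69*0.61 = 1740.2 MPa

1740.2 MPa


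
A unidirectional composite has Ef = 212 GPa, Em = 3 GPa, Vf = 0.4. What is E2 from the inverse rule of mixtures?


1/E2 = Vf/Ef + (1-Vf)/Em = 0.4/212 + 0.6/3
E2 = 4.95 GPa

4.95 GPa


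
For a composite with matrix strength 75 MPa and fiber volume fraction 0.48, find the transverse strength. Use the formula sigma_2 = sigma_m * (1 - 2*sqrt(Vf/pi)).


factor = 1 - 2*sqrt(0.48/pi) = 0.2182
sigma_2 = 75 * 0.2182 = 16.37 MPa

16.37 MPa


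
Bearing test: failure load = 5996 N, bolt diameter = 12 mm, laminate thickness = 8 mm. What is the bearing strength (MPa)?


sigma_br = F/(d*h) = 5996/(12*8) = 62.5 MPa

62.5 MPa


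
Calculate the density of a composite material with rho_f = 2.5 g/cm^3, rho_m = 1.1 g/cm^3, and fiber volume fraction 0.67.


rho_c = rho_f*Vf + rho_m*(1-Vf) = 2.5*0.67 + 1.1*0.33 = 2.038 g/cm^3

2.038 g/cm^3


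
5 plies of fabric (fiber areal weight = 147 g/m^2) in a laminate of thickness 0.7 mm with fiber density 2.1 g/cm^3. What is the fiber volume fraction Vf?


Vf = n * FAW / (rho_f * h * 1000) = 5 * 147 / (2.1 * 0.7 * 1000) = 0.5

0.5


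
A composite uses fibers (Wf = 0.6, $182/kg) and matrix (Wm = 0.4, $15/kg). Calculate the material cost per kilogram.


Cost = cost_f*Wf + cost_m*Wm = 182*0.6 + 15*0.4 = $115.2/kg

$115.2/kg


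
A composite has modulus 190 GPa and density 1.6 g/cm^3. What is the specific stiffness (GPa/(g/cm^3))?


Specific stiffness = E/rho = 190/1.6 = 118.8 GPa/(g/cm^3)

118.8 GPa/(g/cm^3)


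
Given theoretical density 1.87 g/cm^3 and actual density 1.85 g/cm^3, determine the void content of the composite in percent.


Void% = (rho_theo - rho_actual)/rho_theo * 100 = (1.87 - 1.85)/1.87 * 100 = 1.07%

1.07%


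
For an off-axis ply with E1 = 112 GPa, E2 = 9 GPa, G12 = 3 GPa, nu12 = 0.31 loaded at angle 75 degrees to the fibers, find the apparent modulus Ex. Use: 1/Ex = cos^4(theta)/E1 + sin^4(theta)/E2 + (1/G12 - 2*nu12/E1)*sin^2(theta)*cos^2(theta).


cos^4(75) = 0.004487, sin^4(75) = 0.870513, sin^2(75)*cos^2(75) = 0.0625
1/G12 - 2*nu12/E1 = 1/3 - 2*0.31/112 = 0.327798 GPa^-1
1/Ex = 0.004487/112 + 0.870513/9 + 0.327798*0.0625 = 0.1172511 GPa^-1
Ex = 8.53 GPa

8.53 GPa


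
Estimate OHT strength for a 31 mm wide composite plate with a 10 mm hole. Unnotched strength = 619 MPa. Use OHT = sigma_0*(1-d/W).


OHT = sigma_0*(1-d/W) = 619*(1-10/31) = 419.3 MPa

419.3 MPa


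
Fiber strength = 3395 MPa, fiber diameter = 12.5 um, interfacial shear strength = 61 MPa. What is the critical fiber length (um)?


Lc = sigma_f * d / (2 * tau_i) = 3395 * 12.5 / (2 * 61) = 347.8 um

347.8 um


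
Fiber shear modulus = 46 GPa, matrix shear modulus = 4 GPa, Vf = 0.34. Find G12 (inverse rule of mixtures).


1/G12 = Vf/Gf + (1-Vf)/Gm = 0.34/46 + 0.66/4
G12 = 5.8 GPa

5.8 GPa


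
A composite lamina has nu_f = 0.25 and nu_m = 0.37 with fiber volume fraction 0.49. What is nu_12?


nu_12 = nu_f*Vf + nu_m*(1-Vf) = 0.25*0.49 + 0.37*0.51 = 0.3112

0.3112


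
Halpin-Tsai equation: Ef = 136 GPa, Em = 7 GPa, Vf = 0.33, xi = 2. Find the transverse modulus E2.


eta = (Ef/Em - 1)/(Ef/Em + xi) = (19.4286 - 1)/(19.4286 + 2) = 0.86
E2 = Em*(1+xi*eta*Vf)/(1-eta*Vf) = 15.32 GPa

15.32 GPa


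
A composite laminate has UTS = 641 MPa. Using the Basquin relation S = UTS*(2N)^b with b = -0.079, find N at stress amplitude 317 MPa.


N = 0.5 * (S/UTS)^(1/b) = 0.5 * (317/641)^(1/-0.079) = 3713.9878 cycles

3713.9878 cycles


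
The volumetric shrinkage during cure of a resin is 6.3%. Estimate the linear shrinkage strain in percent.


Linear shrinkage ≈ vol_shrink/3 = 6.3/3 = 2.1%

2.1%


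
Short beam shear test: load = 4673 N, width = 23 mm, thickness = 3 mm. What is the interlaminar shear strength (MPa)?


ILSS = 3F/(4bh) = 3*4673/(4*23*3) = 50.79 MPa

50.79 MPa


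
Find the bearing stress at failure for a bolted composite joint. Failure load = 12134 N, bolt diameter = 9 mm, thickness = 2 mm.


sigma_br = F/(d*h) = 12134/(9*2) = 674.1 MPa

674.1 MPa


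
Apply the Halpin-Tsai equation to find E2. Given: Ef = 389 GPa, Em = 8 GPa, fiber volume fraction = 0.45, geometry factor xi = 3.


eta = (Ef/Em - 1)/(Ef/Em + xi) = (48.625 - 1)/(48.625 + 3) = 0.9225
E2 = Em*(1+xi*eta*Vf)/(1-eta*Vf) = 30.71 GPa

30.71 GPa


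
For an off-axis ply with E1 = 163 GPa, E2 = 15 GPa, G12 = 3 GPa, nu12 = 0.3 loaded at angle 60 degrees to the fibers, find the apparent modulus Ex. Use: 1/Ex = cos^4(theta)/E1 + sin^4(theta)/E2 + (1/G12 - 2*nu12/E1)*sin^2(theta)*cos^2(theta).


cos^4(60) = 0.0625, sin^4(60) = 0.5625, sin^2(60)*cos^2(60) = 0.1875
1/G12 - 2*nu12/E1 = 1/3 - 2*0.3/163 = 0.329652 GPa^-1
1/Ex = 0.0625/163 + 0.5625/15 + 0.329652*0.1875 = 0.0996933 GPa^-1
Ex = 10.03 GPa

10.03 GPa
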